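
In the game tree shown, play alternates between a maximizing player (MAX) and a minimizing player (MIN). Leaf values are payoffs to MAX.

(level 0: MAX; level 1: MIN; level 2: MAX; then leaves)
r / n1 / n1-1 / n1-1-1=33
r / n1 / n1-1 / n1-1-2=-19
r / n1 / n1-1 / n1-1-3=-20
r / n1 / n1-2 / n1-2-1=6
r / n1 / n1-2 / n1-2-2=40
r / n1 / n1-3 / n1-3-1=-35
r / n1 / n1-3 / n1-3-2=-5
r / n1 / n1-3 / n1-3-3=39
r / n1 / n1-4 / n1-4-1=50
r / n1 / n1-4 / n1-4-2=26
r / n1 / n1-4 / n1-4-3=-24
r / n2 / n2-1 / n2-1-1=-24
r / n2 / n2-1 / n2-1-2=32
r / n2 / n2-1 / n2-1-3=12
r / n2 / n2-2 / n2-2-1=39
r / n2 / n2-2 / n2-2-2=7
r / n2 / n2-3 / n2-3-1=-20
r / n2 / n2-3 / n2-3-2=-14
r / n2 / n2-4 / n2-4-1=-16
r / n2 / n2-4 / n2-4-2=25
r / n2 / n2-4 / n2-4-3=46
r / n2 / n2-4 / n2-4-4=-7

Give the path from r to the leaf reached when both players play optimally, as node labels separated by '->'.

r -> n1 -> n1-1 -> n1-1-1

n1-1 (MAX): max(33, -19, -20) = 33
n1-2 (MAX): max(6, 40) = 40
n1-3 (MAX): max(-35, -5, 39) = 39
n1-4 (MAX): max(50, 26, -24) = 50
n1 (MIN): min(33, 40, 39, 50) = 33
n2-1 (MAX): max(-24, 32, 12) = 32
n2-2 (MAX): max(39, 7) = 39
n2-3 (MAX): max(-20, -14) = -14
n2-4 (MAX): max(-16, 25, 46, -7) = 46
n2 (MIN): min(32, 39, -14, 46) = -14
r (MAX): max(33, -14) = 33
At r, MAX picks n1 (highest: 33).
At n1, MIN picks n1-1 (lowest: 33).
At n1-1, MAX picks n1-1-1 (highest: 33).
Terminal value 33.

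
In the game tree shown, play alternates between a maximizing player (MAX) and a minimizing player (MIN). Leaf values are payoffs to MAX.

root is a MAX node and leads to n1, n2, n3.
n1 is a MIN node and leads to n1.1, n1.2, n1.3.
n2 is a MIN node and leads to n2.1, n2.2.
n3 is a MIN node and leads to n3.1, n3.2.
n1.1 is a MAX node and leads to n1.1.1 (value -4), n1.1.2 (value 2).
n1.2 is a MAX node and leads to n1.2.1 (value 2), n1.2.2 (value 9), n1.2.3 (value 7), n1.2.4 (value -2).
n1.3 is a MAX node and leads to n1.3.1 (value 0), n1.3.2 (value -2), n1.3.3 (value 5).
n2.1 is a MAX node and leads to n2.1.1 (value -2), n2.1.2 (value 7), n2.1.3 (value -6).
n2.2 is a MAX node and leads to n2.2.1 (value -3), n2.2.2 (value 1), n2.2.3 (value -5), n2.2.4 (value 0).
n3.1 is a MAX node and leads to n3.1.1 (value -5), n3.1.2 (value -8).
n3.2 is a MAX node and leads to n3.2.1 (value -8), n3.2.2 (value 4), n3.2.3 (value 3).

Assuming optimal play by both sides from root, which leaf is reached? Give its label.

n1.1 (MAX): max(-4, 2) = 2
n1.2 (MAX): max(2, 9, 7, -2) = 9
n1.3 (MAX): max(0, -2, 5) = 5
n1 (MIN): min(2, 9, 5) = 2
n2.1 (MAX): max(-2, 7, -6) = 7
n2.2 (MAX): max(-3, 1, -5, 0) = 1
n2 (MIN): min(7, 1) = 1
n3.1 (MAX): max(-5, -8) = -5
n3.2 (MAX): max(-8, 4, 3) = 4
n3 (MIN): min(-5, 4) = -5
root (MAX): max(2, 1, -5) = 2
At root, MAX picks n1 (highest: 2).
At n1, MIN picks n1.1 (lowest: 2).
At n1.1, MAX picks n1.1.2 (highest: 2).
Terminal value 2.

n1.1.2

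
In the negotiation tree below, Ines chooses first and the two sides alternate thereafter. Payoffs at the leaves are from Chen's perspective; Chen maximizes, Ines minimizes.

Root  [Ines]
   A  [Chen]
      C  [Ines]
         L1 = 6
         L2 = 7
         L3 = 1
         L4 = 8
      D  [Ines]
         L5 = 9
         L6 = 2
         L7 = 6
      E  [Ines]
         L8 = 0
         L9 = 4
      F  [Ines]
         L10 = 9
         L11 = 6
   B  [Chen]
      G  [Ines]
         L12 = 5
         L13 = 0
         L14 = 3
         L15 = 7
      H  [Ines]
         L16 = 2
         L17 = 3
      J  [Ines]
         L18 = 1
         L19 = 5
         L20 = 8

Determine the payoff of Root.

2

C (Ines): min(6, 7, 1, 8) = 1
D (Ines): min(9, 2, 6) = 2
E (Ines): min(0, 4) = 0
F (Ines): min(9, 6) = 6
A (Chen): max(1, 2, 0, 6) = 6
G (Ines): min(5, 0, 3, 7) = 0
H (Ines): min(2, 3) = 2
J (Ines): min(1, 5, 8) = 1
B (Chen): max(0, 2, 1) = 2
Root (Ines): min(6, 2) = 2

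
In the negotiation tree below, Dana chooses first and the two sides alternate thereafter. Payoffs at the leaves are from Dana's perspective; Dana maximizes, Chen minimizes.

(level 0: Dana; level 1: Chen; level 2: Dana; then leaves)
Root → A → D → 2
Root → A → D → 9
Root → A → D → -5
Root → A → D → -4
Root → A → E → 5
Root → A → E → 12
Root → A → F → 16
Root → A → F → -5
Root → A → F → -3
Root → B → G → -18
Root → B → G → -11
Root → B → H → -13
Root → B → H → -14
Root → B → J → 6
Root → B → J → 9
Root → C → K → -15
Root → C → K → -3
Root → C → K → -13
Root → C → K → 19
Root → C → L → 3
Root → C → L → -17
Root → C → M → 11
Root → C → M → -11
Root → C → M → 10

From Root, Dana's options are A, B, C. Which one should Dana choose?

A

D (Dana): max(2, 9, -5, -4) = 9
E (Dana): max(5, 12) = 12
F (Dana): max(16, -5, -3) = 16
A (Chen): min(9, 12, 16) = 9
G (Dana): max(-18, -11) = -11
H (Dana): max(-13, -14) = -13
J (Dana): max(6, 9) = 9
B (Chen): min(-11, -13, 9) = -13
K (Dana): max(-15, -3, -13, 19) = 19
L (Dana): max(3, -17) = 3
M (Dana): max(11, -11, 10) = 11
C (Chen): min(19, 3, 11) = 3
Root (Dana): max(9, -13, 3) = 9
Dana at Root wants the highest of {A=9, B=-13, C=3}, so chooses A.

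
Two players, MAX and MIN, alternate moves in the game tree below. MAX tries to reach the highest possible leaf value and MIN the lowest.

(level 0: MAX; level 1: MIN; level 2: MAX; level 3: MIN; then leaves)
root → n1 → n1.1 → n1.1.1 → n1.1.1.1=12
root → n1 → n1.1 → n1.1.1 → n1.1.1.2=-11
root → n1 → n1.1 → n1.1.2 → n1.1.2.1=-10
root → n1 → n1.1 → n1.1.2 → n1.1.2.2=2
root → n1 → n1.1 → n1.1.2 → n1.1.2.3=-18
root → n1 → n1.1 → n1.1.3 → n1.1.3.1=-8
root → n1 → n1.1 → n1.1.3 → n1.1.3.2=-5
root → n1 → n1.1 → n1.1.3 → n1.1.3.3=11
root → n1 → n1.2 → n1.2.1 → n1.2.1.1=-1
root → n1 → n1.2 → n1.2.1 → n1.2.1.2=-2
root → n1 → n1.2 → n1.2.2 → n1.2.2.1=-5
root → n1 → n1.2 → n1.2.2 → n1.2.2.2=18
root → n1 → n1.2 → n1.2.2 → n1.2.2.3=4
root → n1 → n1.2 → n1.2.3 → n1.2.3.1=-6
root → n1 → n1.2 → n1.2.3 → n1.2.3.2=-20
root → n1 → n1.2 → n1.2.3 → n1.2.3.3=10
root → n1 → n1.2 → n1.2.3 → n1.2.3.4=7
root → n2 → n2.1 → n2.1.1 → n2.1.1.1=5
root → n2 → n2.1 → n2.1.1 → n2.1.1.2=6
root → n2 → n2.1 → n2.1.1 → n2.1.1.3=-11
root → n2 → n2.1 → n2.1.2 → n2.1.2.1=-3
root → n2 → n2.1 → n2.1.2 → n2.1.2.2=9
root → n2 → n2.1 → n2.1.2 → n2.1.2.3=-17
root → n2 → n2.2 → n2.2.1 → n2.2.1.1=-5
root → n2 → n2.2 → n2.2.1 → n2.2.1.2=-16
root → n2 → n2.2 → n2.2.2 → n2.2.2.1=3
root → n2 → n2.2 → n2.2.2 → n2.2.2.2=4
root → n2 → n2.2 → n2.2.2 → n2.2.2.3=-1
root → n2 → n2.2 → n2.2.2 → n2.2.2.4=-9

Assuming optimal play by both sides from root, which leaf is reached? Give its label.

n1.1.1 (MIN): min(12, -11) = -11
n1.1.2 (MIN): min(-10, 2, -18) = -18
n1.1.3 (MIN): min(-8, -5, 11) = -8
n1.1 (MAX): max(-11, -18, -8) = -8
n1.2.1 (MIN): min(-1, -2) = -2
n1.2.2 (MIN): min(-5, 18, 4) = -5
n1.2.3 (MIN): min(-6, -20, 10, 7) = -20
n1.2 (MAX): max(-2, -5, -20) = -2
n1 (MIN): min(-8, -2) = -8
n2.1.1 (MIN): min(5, 6, -11) = -11
n2.1.2 (MIN): min(-3, 9, -17) = -17
n2.1 (MAX): max(-11, -17) = -11
n2.2.1 (MIN): min(-5, -16) = -16
n2.2.2 (MIN): min(3, 4, -1, -9) = -9
n2.2 (MAX): max(-16, -9) = -9
n2 (MIN): min(-11, -9) = -11
root (MAX): max(-8, -11) = -8
At root, MAX picks n1 (highest: -8).
At n1, MIN picks n1.1 (lowest: -8).
At n1.1, MAX picks n1.1.3 (highest: -8).
At n1.1.3, MIN picks n1.1.3.1 (lowest: -8).
Terminal value -8.

n1.1.3.1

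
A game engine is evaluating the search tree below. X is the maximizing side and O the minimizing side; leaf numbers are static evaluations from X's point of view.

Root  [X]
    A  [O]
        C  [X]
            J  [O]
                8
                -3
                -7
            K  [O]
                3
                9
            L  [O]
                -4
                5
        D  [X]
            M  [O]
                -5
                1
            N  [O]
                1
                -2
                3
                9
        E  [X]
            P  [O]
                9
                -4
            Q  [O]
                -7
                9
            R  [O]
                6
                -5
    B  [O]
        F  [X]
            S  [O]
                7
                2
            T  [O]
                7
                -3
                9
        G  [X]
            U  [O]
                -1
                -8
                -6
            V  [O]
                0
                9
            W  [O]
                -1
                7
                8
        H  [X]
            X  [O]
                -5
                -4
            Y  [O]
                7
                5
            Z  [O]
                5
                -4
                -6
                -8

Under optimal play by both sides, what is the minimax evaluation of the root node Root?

J (O): min(8, -3, -7) = -7
K (O): min(3, 9) = 3
L (O): min(-4, 5) = -4
C (X): max(-7, 3, -4) = 3
M (O): min(-5, 1) = -5
N (O): min(1, -2, 3, 9) = -2
D (X): max(-5, -2) = -2
P (O): min(9, -4) = -4
Q (O): min(-7, 9) = -7
R (O): min(6, -5) = -5
E (X): max(-4, -7, -5) = -4
A (O): min(3, -2, -4) = -4
S (O): min(7, 2) = 2
T (O): min(7, -3, 9) = -3
F (X): max(2, -3) = 2
U (O): min(-1, -8, -6) = -8
V (O): min(0, 9) = 0
W (O): min(-1, 7, 8) = -1
G (X): max(-8, 0, -1) = 0
X (O): min(-5, -4) = -5
Y (O): min(7, 5) = 5
Z (O): min(5, -4, -6, -8) = -8
H (X): max(-5, 5, -8) = 5
B (O): min(2, 0, 5) = 0
Root (X): max(-4, 0) = 0

0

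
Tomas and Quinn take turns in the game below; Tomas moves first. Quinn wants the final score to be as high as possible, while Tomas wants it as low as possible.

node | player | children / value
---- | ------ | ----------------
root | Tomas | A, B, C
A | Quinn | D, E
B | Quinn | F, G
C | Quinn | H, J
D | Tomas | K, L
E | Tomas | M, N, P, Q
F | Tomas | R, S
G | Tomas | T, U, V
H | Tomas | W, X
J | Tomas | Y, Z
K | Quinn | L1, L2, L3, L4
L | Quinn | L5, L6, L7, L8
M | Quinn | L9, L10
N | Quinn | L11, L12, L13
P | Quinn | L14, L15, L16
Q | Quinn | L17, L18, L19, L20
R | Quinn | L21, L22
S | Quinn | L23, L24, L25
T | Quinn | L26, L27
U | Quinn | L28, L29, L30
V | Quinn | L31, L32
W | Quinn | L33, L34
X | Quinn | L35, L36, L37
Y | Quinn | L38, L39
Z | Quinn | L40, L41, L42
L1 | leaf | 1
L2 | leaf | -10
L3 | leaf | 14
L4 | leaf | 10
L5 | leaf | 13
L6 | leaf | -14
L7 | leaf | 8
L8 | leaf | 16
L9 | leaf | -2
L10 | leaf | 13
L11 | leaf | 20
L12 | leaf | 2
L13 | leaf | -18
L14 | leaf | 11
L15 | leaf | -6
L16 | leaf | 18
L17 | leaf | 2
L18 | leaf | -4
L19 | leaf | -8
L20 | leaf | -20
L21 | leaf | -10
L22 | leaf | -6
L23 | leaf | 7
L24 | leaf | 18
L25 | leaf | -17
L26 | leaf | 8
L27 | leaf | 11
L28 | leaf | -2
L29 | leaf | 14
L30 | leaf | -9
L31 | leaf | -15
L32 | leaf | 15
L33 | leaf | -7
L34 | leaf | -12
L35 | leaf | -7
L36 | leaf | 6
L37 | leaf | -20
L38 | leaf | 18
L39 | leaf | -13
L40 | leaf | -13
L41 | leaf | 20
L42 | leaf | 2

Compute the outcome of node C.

18

W (Quinn): max(-7, -12) = -7
X (Quinn): max(-7, 6, -20) = 6
H (Tomas): min(-7, 6) = -7
Y (Quinn): max(18, -13) = 18
Z (Quinn): max(-13, 20, 2) = 20
J (Tomas): min(18, 20) = 18
C (Quinn): max(-7, 18) = 18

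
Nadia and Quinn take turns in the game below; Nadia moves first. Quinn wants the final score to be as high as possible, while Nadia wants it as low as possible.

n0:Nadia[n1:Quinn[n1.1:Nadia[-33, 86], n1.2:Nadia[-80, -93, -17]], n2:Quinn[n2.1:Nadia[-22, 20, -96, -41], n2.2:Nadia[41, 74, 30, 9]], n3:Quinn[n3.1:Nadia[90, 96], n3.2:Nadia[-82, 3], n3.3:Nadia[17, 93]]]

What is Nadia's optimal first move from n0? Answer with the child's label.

n1

n1.1 (Nadia): min(-33, 86) = -33
n1.2 (Nadia): min(-80, -93, -17) = -93
n1 (Quinn): max(-33, -93) = -33
n2.1 (Nadia): min(-22, 20, -96, -41) = -96
n2.2 (Nadia): min(41, 74, 30, 9) = 9
n2 (Quinn): max(-96, 9) = 9
n3.1 (Nadia): min(90, 96) = 90
n3.2 (Nadia): min(-82, 3) = -82
n3.3 (Nadia): min(17, 93) = 17
n3 (Quinn): max(90, -82, 17) = 90
n0 (Nadia): min(-33, 9, 90) = -33
Nadia at n0 wants the lowest of {n1=-33, n2=9, n3=90}, so chooses n1.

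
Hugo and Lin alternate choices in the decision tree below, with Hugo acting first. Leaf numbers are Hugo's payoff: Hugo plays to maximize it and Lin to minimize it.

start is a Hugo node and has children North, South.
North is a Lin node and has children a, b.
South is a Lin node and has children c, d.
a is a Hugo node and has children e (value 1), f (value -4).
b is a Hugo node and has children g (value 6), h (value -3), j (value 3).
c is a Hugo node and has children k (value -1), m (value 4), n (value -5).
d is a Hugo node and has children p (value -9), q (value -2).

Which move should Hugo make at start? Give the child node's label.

a (Hugo): max(1, -4) = 1
b (Hugo): max(6, -3, 3) = 6
North (Lin): min(1, 6) = 1
c (Hugo): max(-1, 4, -5) = 4
d (Hugo): max(-9, -2) = -2
South (Lin): min(4, -2) = -2
start (Hugo): max(1, -2) = 1
Hugo at start wants the highest of {North=1, South=-2}, so chooses North.

North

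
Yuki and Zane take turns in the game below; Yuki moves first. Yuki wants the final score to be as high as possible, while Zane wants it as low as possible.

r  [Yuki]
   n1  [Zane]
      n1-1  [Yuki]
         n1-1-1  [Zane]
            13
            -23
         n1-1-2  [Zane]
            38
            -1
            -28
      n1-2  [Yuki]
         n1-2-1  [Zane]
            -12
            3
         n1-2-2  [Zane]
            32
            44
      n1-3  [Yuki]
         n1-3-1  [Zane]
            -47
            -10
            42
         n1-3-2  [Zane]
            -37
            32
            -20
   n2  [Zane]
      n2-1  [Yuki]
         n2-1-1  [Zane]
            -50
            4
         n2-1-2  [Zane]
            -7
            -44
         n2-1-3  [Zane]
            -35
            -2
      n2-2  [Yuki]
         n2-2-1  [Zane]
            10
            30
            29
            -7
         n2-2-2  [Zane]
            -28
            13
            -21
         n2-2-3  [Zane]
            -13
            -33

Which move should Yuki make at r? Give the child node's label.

n1-1-1 (Zane): min(13, -23) = -23
n1-1-2 (Zane): min(38, -1, -28) = -28
n1-1 (Yuki): max(-23, -28) = -23
n1-2-1 (Zane): min(-12, 3) = -12
n1-2-2 (Zane): min(32, 44) = 32
n1-2 (Yuki): max(-12, 32) = 32
n1-3-1 (Zane): min(-47, -10, 42) = -47
n1-3-2 (Zane): min(-37, 32, -20) = -37
n1-3 (Yuki): max(-47, -37) = -37
n1 (Zane): min(-23, 32, -37) = -37
n2-1-1 (Zane): min(-50, 4) = -50
n2-1-2 (Zane): min(-7, -44) = -44
n2-1-3 (Zane): min(-35, -2) = -35
n2-1 (Yuki): max(-50, -44, -35) = -35
n2-2-1 (Zane): min(10, 30, 29, -7) = -7
n2-2-2 (Zane): min(-28, 13, -21) = -28
n2-2-3 (Zane): min(-13, -33) = -33
n2-2 (Yuki): max(-7, -28, -33) = -7
n2 (Zane): min(-35, -7) = -35
r (Yuki): max(-37, -35) = -35
Yuki at r wants the highest of {n1=-37, n2=-35}, so chooses n2.

n2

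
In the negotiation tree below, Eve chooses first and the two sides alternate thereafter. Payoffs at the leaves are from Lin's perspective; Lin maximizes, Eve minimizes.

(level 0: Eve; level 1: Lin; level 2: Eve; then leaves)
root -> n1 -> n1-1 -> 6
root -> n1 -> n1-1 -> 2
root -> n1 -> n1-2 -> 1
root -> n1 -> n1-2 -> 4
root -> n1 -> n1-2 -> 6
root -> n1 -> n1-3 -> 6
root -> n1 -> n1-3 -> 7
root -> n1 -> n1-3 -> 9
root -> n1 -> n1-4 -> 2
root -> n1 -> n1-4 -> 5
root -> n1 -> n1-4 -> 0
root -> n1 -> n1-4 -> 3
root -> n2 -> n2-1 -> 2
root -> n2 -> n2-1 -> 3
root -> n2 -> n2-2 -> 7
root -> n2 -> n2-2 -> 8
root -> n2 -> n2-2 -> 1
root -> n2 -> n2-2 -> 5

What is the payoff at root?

2

n1-1 (Eve): min(6, 2) = 2
n1-2 (Eve): min(1, 4, 6) = 1
n1-3 (Eve): min(6, 7, 9) = 6
n1-4 (Eve): min(2, 5, 0, 3) = 0
n1 (Lin): max(2, 1, 6, 0) = 6
n2-1 (Eve): min(2, 3) = 2
n2-2 (Eve): min(7, 8, 1, 5) = 1
n2 (Lin): max(2, 1) = 2
root (Eve): min(6, 2) = 2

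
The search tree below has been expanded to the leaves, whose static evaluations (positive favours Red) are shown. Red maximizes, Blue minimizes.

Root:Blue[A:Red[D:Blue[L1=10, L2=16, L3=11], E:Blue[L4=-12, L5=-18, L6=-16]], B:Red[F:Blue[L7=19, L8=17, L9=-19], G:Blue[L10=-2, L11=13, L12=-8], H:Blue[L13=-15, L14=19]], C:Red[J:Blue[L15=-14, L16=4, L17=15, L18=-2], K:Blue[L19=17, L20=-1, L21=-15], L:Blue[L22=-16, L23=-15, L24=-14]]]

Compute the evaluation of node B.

F (Blue): min(19, 17, -19) = -19
G (Blue): min(-2, 13, -8) = -8
H (Blue): min(-15, 19) = -15
B (Red): max(-19, -8, -15) = -8

-8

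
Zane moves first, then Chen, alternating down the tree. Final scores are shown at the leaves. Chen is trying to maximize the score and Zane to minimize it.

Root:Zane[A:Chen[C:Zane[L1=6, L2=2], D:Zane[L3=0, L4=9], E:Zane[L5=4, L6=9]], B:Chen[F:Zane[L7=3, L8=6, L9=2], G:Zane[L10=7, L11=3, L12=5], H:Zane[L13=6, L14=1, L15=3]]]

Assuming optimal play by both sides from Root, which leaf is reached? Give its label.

C (Zane): min(6, 2) = 2
D (Zane): min(0, 9) = 0
E (Zane): min(4, 9) = 4
A (Chen): max(2, 0, 4) = 4
F (Zane): min(3, 6, 2) = 2
G (Zane): min(7, 3, 5) = 3
H (Zane): min(6, 1, 3) = 1
B (Chen): max(2, 3, 1) = 3
Root (Zane): min(4, 3) = 3
At Root, Zane picks B (lowest: 3).
At B, Chen picks G (highest: 3).
At G, Zane picks L11 (lowest: 3).
Terminal value 3.

L11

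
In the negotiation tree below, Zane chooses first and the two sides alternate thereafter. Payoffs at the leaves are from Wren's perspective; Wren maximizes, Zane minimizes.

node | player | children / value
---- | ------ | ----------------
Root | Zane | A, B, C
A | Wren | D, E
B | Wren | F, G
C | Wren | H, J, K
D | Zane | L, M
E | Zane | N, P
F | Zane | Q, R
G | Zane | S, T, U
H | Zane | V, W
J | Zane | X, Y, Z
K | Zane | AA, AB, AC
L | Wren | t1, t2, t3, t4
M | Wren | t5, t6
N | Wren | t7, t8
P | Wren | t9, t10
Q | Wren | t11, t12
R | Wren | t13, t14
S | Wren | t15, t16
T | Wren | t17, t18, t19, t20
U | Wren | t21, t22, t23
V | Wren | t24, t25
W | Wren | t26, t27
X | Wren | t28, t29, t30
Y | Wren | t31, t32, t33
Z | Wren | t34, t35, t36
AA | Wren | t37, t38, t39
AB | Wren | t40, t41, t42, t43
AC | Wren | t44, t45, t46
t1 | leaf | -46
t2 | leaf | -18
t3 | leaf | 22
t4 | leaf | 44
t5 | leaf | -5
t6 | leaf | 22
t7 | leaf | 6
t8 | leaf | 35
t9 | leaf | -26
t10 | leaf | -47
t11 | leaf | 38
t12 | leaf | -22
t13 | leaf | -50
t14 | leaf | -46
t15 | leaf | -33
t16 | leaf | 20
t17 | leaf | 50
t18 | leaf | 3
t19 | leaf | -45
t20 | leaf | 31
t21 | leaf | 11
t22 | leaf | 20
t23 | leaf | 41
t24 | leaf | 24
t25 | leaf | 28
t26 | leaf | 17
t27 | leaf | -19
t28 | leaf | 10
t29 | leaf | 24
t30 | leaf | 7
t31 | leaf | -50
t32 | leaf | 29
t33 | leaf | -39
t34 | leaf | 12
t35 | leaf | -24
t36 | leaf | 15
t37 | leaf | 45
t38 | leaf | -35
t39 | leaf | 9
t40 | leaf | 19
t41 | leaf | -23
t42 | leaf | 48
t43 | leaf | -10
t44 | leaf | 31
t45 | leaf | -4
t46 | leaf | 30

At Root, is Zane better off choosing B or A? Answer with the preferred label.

B

Q (Wren): max(38, -22) = 38
R (Wren): max(-50, -46) = -46
F (Zane): min(38, -46) = -46
S (Wren): max(-33, 20) = 20
T (Wren): max(50, 3, -45, 31) = 50
U (Wren): max(11, 20, 41) = 41
G (Zane): min(20, 50, 41) = 20
B (Wren): max(-46, 20) = 20
L (Wren): max(-46, -18, 22, 44) = 44
M (Wren): max(-5, 22) = 22
D (Zane): min(44, 22) = 22
N (Wren): max(6, 35) = 35
P (Wren): max(-26, -47) = -26
E (Zane): min(35, -26) = -26
A (Wren): max(22, -26) = 22
Zane prefers the lower value; B=20, A=22. B is better since 20 < 22.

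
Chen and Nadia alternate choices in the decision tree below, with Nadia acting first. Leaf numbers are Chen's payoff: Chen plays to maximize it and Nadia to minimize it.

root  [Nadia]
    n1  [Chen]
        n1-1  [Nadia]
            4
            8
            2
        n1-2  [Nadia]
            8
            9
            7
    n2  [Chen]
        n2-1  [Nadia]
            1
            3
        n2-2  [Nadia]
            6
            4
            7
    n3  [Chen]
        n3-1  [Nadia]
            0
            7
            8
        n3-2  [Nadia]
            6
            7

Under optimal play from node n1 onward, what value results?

7

n1-1 (Nadia): min(4, 8, 2) = 2
n1-2 (Nadia): min(8, 9, 7) = 7
n1 (Chen): max(2, 7) = 7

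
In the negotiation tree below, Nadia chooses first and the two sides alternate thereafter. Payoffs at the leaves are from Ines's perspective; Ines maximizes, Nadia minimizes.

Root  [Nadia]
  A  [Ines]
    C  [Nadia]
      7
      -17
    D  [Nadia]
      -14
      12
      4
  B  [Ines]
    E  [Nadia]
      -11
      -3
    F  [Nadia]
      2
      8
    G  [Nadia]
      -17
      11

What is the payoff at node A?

-14

C (Nadia): min(7, -17) = -17
D (Nadia): min(-14, 12, 4) = -14
A (Ines): max(-17, -14) = -14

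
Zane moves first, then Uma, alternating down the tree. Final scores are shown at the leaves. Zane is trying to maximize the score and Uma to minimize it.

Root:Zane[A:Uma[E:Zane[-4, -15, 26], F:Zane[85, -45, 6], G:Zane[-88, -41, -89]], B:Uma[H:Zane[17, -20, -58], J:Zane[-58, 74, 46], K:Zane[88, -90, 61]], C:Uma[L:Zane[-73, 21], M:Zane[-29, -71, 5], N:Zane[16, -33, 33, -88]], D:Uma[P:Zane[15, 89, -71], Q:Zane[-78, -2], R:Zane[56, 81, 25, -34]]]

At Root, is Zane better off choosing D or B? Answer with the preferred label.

B

P (Zane): max(15, 89, -71) = 89
Q (Zane): max(-78, -2) = -2
R (Zane): max(56, 81, 25, -34) = 81
D (Uma): min(89, -2, 81) = -2
H (Zane): max(17, -20, -58) = 17
J (Zane): max(-58, 74, 46) = 74
K (Zane): max(88, -90, 61) = 88
B (Uma): min(17, 74, 88) = 17
Zane prefers the higher value; D=-2, B=17. B is better since 17 > -2.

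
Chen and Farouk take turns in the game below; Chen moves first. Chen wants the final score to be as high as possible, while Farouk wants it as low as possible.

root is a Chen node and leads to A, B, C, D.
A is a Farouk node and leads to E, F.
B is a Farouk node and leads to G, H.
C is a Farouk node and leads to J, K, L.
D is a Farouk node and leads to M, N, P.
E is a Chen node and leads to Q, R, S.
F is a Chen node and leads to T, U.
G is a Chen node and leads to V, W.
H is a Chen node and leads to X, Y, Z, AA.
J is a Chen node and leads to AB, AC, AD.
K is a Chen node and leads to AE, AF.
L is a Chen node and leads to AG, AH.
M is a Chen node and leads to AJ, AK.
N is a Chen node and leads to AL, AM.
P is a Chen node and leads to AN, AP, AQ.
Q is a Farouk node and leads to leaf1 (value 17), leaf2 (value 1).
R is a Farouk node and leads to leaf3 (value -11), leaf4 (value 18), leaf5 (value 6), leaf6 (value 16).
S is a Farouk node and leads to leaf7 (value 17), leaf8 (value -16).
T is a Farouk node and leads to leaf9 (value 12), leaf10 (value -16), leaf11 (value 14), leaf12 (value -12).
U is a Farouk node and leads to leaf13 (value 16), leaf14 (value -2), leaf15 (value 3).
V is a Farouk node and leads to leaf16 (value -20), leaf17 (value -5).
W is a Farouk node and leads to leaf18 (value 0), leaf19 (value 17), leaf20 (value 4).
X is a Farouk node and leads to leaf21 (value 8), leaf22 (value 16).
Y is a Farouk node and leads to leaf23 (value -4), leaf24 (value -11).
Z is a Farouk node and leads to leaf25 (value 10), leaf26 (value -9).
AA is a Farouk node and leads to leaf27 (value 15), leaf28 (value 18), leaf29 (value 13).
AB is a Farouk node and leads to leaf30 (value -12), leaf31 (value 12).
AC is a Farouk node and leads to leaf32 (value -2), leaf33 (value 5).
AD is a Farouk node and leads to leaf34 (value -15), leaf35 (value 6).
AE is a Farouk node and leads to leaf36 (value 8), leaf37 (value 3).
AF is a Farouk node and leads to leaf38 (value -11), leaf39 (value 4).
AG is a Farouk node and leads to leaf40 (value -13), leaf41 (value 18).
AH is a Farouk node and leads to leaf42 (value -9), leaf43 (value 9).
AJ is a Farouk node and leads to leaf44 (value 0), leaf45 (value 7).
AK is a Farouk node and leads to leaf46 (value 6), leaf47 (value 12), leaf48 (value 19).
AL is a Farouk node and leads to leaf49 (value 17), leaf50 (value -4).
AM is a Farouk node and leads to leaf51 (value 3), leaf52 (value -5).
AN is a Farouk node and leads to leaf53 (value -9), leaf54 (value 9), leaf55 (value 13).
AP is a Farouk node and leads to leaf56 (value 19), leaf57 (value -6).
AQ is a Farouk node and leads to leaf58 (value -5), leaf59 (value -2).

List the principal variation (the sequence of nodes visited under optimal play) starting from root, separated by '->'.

root -> B -> G -> W -> leaf18

Q (Farouk): min(17, 1) = 1
R (Farouk): min(-11, 18, 6, 16) = -11
S (Farouk): min(17, -16) = -16
E (Chen): max(1, -11, -16) = 1
T (Farouk): min(12, -16, 14, -12) = -16
U (Farouk): min(16, -2, 3) = -2
F (Chen): max(-16, -2) = -2
A (Farouk): min(1, -2) = -2
V (Farouk): min(-20, -5) = -20
W (Farouk): min(0, 17, 4) = 0
G (Chen): max(-20, 0) = 0
X (Farouk): min(8, 16) = 8
Y (Farouk): min(-4, -11) = -11
Z (Farouk): min(10, -9) = -9
AA (Farouk): min(15, 18, 13) = 13
H (Chen): max(8, -11, -9, 13) = 13
B (Farouk): min(0, 13) = 0
AB (Farouk): min(-12, 12) = -12
AC (Farouk): min(-2, 5) = -2
AD (Farouk): min(-15, 6) = -15
J (Chen): max(-12, -2, -15) = -2
AE (Farouk): min(8, 3) = 3
AF (Farouk): min(-11, 4) = -11
K (Chen): max(3, -11) = 3
AG (Farouk): min(-13, 18) = -13
AH (Farouk): min(-9, 9) = -9
L (Chen): max(-13, -9) = -9
C (Farouk): min(-2, 3, -9) = -9
AJ (Farouk): min(0, 7) = 0
AK (Farouk): min(6, 12, 19) = 6
M (Chen): max(0, 6) = 6
AL (Farouk): min(17, -4) = -4
AM (Farouk): min(3, -5) = -5
N (Chen): max(-4, -5) = -4
AN (Farouk): min(-9, 9, 13) = -9
AP (Farouk): min(19, -6) = -6
AQ (Farouk): min(-5, -2) = -5
P (Chen): max(-9, -6, -5) = -5
D (Farouk): min(6, -4, -5) = -5
root (Chen): max(-2, 0, -9, -5) = 0
At root, Chen picks B (highest: 0).
At B, Farouk picks G (lowest: 0).
At G, Chen picks W (highest: 0).
At W, Farouk picks leaf18 (lowest: 0).
Terminal value 0.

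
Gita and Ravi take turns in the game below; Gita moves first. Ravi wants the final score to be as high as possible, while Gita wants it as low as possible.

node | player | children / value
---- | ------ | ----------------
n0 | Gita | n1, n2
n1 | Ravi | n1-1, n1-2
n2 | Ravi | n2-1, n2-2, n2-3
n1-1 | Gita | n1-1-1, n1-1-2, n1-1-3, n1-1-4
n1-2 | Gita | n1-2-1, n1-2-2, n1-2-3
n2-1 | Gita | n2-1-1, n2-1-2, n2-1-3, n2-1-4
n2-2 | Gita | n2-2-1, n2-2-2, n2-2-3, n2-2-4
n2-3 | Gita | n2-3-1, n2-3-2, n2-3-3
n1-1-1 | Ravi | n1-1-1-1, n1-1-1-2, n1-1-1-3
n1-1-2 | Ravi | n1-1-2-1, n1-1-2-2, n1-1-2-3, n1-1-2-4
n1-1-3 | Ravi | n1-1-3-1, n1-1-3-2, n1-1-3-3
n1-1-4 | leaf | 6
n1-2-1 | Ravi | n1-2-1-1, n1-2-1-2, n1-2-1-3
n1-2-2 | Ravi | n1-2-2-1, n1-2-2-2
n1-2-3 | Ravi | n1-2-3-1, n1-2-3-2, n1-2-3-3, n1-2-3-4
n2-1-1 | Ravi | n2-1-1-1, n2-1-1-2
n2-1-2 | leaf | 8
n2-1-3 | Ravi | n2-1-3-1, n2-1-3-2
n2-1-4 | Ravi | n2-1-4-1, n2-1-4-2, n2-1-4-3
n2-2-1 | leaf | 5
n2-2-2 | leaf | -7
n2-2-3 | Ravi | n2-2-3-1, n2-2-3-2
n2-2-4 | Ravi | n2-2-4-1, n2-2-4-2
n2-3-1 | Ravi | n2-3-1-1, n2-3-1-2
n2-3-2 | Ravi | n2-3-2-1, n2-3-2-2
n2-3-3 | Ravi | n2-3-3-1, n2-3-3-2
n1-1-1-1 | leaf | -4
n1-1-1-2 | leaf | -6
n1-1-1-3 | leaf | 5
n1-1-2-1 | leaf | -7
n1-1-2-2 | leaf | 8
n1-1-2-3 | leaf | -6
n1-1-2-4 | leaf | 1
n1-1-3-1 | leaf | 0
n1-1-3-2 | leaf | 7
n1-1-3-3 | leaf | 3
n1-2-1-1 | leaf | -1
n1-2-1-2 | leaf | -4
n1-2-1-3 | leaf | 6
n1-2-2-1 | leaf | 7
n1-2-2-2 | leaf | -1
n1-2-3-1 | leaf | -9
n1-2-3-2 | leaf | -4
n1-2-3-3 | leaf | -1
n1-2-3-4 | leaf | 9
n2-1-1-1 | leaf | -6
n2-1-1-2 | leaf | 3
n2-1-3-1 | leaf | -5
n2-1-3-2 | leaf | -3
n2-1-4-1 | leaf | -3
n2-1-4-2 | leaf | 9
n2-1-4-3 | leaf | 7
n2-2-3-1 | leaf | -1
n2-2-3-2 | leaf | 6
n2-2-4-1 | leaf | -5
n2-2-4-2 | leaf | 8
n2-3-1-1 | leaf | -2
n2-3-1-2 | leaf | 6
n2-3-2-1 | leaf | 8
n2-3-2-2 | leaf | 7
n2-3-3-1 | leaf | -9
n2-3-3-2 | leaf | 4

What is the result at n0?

4

n1-1-1 (Ravi): max(-4, -6, 5) = 5
n1-1-2 (Ravi): max(-7, 8, -6, 1) = 8
n1-1-3 (Ravi): max(0, 7, 3) = 7
n1-1 (Gita): min(5, 8, 7, 6) = 5
n1-2-1 (Ravi): max(-1, -4, 6) = 6
n1-2-2 (Ravi): max(7, -1) = 7
n1-2-3 (Ravi): max(-9, -4, -1, 9) = 9
n1-2 (Gita): min(6, 7, 9) = 6
n1 (Ravi): max(5, 6) = 6
n2-1-1 (Ravi): max(-6, 3) = 3
n2-1-3 (Ravi): max(-5, -3) = -3
n2-1-4 (Ravi): max(-3, 9, 7) = 9
n2-1 (Gita): min(3, 8, -3, 9) = -3
n2-2-3 (Ravi): max(-1, 6) = 6
n2-2-4 (Ravi): max(-5, 8) = 8
n2-2 (Gita): min(5, -7, 6, 8) = -7
n2-3-1 (Ravi): max(-2, 6) = 6
n2-3-2 (Ravi): max(8, 7) = 8
n2-3-3 (Ravi): max(-9, 4) = 4
n2-3 (Gita): min(6, 8, 4) = 4
n2 (Ravi): max(-3, -7, 4) = 4
n0 (Gita): min(6, 4) = 4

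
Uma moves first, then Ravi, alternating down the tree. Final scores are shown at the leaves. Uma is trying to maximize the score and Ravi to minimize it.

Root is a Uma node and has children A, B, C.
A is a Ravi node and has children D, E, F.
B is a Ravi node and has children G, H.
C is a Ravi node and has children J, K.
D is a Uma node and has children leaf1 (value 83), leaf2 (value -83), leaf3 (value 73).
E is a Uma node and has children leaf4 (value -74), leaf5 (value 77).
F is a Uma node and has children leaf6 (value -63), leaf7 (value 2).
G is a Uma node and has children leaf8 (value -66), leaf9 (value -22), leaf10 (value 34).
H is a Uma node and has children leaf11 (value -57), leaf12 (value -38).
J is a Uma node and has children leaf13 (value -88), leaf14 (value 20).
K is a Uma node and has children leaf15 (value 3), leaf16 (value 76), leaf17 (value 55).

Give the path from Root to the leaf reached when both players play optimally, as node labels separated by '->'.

D (Uma): max(83, -83, 73) = 83
E (Uma): max(-74, 77) = 77
F (Uma): max(-63, 2) = 2
A (Ravi): min(83, 77, 2) = 2
G (Uma): max(-66, -22, 34) = 34
H (Uma): max(-57, -38) = -38
B (Ravi): min(34, -38) = -38
J (Uma): max(-88, 20) = 20
K (Uma): max(3, 76, 55) = 76
C (Ravi): min(20, 76) = 20
Root (Uma): max(2, -38, 20) = 20
At Root, Uma picks C (highest: 20).
At C, Ravi picks J (lowest: 20).
At J, Uma picks leaf14 (highest: 20).
Terminal value 20.

Root -> C -> J -> leaf14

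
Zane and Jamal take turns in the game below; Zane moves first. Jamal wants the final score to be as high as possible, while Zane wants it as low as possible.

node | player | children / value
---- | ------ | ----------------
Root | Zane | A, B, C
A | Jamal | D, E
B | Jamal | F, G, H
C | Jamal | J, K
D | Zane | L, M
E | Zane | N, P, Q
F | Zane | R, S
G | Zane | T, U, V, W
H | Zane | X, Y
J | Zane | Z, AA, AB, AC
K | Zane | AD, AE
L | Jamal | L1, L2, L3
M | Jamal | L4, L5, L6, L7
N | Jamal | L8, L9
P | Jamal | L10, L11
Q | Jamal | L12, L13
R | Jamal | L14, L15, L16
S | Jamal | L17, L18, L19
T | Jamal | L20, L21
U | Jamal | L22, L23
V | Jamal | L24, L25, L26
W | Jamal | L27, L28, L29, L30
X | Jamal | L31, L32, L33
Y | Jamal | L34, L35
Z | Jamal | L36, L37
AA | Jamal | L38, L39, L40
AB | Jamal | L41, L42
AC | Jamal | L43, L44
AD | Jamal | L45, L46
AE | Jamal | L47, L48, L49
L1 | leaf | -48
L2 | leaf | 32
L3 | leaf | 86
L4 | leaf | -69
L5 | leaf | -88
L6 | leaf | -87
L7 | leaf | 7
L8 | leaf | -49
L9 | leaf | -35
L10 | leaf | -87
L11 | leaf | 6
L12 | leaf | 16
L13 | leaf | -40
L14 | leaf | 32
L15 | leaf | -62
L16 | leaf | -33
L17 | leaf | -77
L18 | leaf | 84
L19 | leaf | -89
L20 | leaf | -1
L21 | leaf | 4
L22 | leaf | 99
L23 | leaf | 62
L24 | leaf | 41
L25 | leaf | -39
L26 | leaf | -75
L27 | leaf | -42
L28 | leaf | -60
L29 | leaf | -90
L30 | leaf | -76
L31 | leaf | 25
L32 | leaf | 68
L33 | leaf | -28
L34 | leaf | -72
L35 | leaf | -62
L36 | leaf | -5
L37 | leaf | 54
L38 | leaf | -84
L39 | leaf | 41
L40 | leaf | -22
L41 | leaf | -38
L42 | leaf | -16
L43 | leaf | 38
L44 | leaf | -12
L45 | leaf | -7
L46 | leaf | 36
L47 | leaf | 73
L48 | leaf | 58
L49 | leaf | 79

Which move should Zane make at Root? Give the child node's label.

L (Jamal): max(-48, 32, 86) = 86
M (Jamal): max(-69, -88, -87, 7) = 7
D (Zane): min(86, 7) = 7
N (Jamal): max(-49, -35) = -35
P (Jamal): max(-87, 6) = 6
Q (Jamal): max(16, -40) = 16
E (Zane): min(-35, 6, 16) = -35
A (Jamal): max(7, -35) = 7
R (Jamal): max(32, -62, -33) = 32
S (Jamal): max(-77, 84, -89) = 84
F (Zane): min(32, 84) = 32
T (Jamal): max(-1, 4) = 4
U (Jamal): max(99, 62) = 99
V (Jamal): max(41, -39, -75) = 41
W (Jamal): max(-42, -60, -90, -76) = -42
G (Zane): min(4, 99, 41, -42) = -42
X (Jamal): max(25, 68, -28) = 68
Y (Jamal): max(-72, -62) = -62
H (Zane): min(68, -62) = -62
B (Jamal): max(32, -42, -62) = 32
Z (Jamal): max(-5, 54) = 54
AA (Jamal): max(-84, 41, -22) = 41
AB (Jamal): max(-38, -16) = -16
AC (Jamal): max(38, -12) = 38
J (Zane): min(54, 41, -16, 38) = -16
AD (Jamal): max(-7, 36) = 36
AE (Jamal): max(73, 58, 79) = 79
K (Zane): min(36, 79) = 36
C (Jamal): max(-16, 36) = 36
Root (Zane): min(7, 32, 36) = 7
Zane at Root wants the lowest of {A=7, B=32, C=36}, so chooses A.

A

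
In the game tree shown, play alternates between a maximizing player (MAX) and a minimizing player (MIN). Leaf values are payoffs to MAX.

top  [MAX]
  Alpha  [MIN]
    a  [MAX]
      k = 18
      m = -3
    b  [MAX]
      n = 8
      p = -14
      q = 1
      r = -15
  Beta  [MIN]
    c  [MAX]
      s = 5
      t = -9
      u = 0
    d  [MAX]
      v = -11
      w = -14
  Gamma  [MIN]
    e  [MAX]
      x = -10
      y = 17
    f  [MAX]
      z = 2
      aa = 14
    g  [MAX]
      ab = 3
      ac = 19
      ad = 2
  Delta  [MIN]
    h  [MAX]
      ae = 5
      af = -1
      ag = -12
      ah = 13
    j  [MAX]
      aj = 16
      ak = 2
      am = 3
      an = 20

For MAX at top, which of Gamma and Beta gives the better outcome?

Gamma

e (MAX): max(-10, 17) = 17
f (MAX): max(2, 14) = 14
g (MAX): max(3, 19, 2) = 19
Gamma (MIN): min(17, 14, 19) = 14
c (MAX): max(5, -9, 0) = 5
d (MAX): max(-11, -14) = -11
Beta (MIN): min(5, -11) = -11
MAX prefers the higher value; Gamma=14, Beta=-11. Gamma is better since 14 > -11.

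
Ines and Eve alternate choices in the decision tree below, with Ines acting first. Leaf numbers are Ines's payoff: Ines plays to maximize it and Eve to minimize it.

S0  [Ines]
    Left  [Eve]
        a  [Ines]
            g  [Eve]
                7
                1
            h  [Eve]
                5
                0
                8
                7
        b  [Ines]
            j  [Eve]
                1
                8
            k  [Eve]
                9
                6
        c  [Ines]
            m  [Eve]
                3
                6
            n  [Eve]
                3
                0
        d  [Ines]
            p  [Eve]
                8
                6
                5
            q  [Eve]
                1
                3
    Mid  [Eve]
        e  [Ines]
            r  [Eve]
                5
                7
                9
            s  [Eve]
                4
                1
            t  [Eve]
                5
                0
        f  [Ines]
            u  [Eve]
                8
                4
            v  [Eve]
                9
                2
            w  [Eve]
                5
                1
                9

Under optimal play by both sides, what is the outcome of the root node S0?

4

g (Eve): min(7, 1) = 1
h (Eve): min(5, 0, 8, 7) = 0
a (Ines): max(1, 0) = 1
j (Eve): min(1, 8) = 1
k (Eve): min(9, 6) = 6
b (Ines): max(1, 6) = 6
m (Eve): min(3, 6) = 3
n (Eve): min(3, 0) = 0
c (Ines): max(3, 0) = 3
p (Eve): min(8, 6, 5) = 5
q (Eve): min(1, 3) = 1
d (Ines): max(5, 1) = 5
Left (Eve): min(1, 6, 3, 5) = 1
r (Eve): min(5, 7, 9) = 5
s (Eve): min(4, 1) = 1
t (Eve): min(5, 0) = 0
e (Ines): max(5, 1, 0) = 5
u (Eve): min(8, 4) = 4
v (Eve): min(9, 2) = 2
w (Eve): min(5, 1, 9) = 1
f (Ines): max(4, 2, 1) = 4
Mid (Eve): min(5, 4) = 4
S0 (Ines): max(1, 4) = 4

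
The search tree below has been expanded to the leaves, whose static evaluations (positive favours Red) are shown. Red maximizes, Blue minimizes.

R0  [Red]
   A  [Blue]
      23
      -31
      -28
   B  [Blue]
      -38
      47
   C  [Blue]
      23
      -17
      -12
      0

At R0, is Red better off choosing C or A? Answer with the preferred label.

C

C (Blue): min(23, -17, -12, 0) = -17
A (Blue): min(23, -31, -28) = -31
Red prefers the higher value; C=-17, A=-31. C is better since -17 > -31.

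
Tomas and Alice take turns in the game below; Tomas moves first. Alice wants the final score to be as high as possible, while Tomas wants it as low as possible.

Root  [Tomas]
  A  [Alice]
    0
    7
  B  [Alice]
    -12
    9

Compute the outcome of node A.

7

A (Alice): max(0, 7) = 7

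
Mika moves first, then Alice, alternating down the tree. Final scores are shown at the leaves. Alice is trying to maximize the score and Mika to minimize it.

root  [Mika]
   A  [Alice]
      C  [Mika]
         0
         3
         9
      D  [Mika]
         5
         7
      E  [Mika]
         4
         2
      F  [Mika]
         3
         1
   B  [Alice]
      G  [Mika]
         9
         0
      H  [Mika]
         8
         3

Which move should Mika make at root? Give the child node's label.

C (Mika): min(0, 3, 9) = 0
D (Mika): min(5, 7) = 5
E (Mika): min(4, 2) = 2
F (Mika): min(3, 1) = 1
A (Alice): max(0, 5, 2, 1) = 5
G (Mika): min(9, 0) = 0
H (Mika): min(8, 3) = 3
B (Alice): max(0, 3) = 3
root (Mika): min(5, 3) = 3
Mika at root wants the lowest of {A=5, B=3}, so chooses B.

B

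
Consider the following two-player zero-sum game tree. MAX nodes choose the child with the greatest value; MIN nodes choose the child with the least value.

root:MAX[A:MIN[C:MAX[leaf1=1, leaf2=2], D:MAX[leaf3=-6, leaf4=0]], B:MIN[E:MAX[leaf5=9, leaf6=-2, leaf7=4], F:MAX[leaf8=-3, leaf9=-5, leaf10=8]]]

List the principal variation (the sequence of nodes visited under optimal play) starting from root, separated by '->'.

root -> B -> F -> leaf10

C (MAX): max(1, 2) = 2
D (MAX): max(-6, 0) = 0
A (MIN): min(2, 0) = 0
E (MAX): max(9, -2, 4) = 9
F (MAX): max(-3, -5, 8) = 8
B (MIN): min(9, 8) = 8
root (MAX): max(0, 8) = 8
At root, MAX picks B (highest: 8).
At B, MIN picks F (lowest: 8).
At F, MAX picks leaf10 (highest: 8).
Terminal value 8.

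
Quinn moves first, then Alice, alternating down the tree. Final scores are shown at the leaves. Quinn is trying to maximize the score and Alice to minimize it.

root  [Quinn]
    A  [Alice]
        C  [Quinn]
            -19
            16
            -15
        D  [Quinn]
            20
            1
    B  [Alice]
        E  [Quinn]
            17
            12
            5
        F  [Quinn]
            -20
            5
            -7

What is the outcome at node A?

16

C (Quinn): max(-19, 16, -15) = 16
D (Quinn): max(20, 1) = 20
A (Alice): min(16, 20) = 16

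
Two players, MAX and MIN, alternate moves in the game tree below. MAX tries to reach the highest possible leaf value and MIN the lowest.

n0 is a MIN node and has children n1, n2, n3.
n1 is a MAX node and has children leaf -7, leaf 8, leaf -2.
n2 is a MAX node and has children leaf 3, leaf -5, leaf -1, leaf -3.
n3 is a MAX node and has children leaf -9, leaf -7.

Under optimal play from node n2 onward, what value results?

3

n2 (MAX): max(3, -5, -1, -3) = 3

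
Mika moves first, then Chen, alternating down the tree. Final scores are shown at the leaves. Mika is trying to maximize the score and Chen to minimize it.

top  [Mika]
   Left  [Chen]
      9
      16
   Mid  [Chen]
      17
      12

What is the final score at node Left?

9

Left (Chen): min(9, 16) = 9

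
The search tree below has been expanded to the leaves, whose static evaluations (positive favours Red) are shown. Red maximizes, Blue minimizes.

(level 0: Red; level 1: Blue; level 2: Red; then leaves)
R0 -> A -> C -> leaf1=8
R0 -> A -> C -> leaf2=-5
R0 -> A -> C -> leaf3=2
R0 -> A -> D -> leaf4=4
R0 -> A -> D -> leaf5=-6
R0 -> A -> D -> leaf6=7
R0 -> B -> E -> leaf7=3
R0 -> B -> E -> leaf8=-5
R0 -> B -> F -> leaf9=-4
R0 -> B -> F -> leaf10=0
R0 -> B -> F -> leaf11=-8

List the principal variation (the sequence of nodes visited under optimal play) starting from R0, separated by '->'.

R0 -> A -> D -> leaf6

C (Red): max(8, -5, 2) = 8
D (Red): max(4, -6, 7) = 7
A (Blue): min(8, 7) = 7
E (Red): max(3, -5) = 3
F (Red): max(-4, 0, -8) = 0
B (Blue): min(3, 0) = 0
R0 (Red): max(7, 0) = 7
At R0, Red picks A (highest: 7).
At A, Blue picks D (lowest: 7).
At D, Red picks leaf6 (highest: 7).
Terminal value 7.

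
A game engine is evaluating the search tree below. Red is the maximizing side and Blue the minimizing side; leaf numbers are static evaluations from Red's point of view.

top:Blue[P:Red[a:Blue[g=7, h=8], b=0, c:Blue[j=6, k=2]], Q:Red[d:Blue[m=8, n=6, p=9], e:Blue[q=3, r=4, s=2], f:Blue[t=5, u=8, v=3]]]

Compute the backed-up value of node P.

a (Blue): min(7, 8) = 7
c (Blue): min(6, 2) = 2
P (Red): max(7, 0, 2) = 7

7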